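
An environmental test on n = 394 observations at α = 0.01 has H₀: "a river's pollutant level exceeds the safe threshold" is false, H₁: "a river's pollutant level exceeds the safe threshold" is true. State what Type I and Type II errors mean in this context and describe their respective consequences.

Type I (false positive): concluding that a river's pollutant level exceeds the safe threshold when it is not — shutting down a compliant factory unnecessarily. Type II (false negative): failing to conclude that a river's pollutant level exceeds the safe threshold when it is — allowing unsafe pollution to continue. Which is costlier depends on domain priorities and is a judgement call rather than a statistical fact.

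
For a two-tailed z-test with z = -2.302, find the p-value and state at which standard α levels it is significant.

p = 2·P(Z > |-2.302|) = 2·(1 - Φ(2.302)) ≈ 0.0213. Significant at α = 0.1; Significant at α = 0.05.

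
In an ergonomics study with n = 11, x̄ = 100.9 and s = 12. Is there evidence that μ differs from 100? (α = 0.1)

t = (x̄ - μ₀)/(s/√n) = (100.9 - 100)/(12/√11) = 0.249. df = 10, critical t = ±1.812. Fail to reject H₀.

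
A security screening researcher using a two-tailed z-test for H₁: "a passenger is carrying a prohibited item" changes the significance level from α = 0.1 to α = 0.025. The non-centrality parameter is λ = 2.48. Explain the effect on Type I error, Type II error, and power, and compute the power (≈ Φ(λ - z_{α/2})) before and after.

Decreasing α from 0.1 to 0.025:
• Type I error rate decreases (α is the Type I rate by definition).
• Critical value moves from z_{α/2} = 1.645 to 2.241, so power = Φ(λ - z_{α/2}) goes from Φ(2.48 - 1.645) = 0.798 to Φ(2.48 - 2.241) = 0.594.
• Type II error rate β = 1 - power therefore increases (0.202 → 0.406).
Appropriate when false positives are costly — here, detaining an innocent passenger — delay and inconvenience.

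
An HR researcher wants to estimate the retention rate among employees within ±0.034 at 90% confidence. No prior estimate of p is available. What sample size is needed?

Conservative approach: use p = 0.5 (maximizes p(1-p) = 0.25). n = z²(0.25)/E² = 1.645²×0.25/0.034² = 585.2 → n = 586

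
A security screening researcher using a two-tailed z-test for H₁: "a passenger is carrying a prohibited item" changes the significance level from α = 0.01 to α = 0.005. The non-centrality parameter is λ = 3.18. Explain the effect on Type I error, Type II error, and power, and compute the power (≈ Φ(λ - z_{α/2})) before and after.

Decreasing α from 0.01 to 0.005:
• Type I error rate decreases (α is the Type I rate by definition).
• Critical value moves from z_{α/2} = 2.576 to 2.807, so power = Φ(λ - z_{α/2}) goes from Φ(3.18 - 2.576) = 0.727 to Φ(3.18 - 2.807) = 0.645.
• Type II error rate β = 1 - power therefore increases (0.273 → 0.355).
Appropriate when false positives are costly — here, detaining an innocent passenger — delay and inconvenience.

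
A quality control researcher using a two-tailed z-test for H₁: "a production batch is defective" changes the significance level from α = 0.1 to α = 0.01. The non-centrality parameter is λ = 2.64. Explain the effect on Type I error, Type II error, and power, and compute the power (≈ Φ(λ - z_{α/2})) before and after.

Decreasing α from 0.1 to 0.01:
• Type I error rate decreases (α is the Type I rate by definition).
• Critical value moves from z_{α/2} = 1.645 to 2.576, so power = Φ(λ - z_{α/2}) goes from Φ(2.64 - 1.645) = 0.84 to Φ(2.64 - 2.576) = 0.526.
• Type II error rate β = 1 - power therefore increases (0.16 → 0.474).
Appropriate when false positives are costly — here, scrapping a good batch — wasted material and cost for no reason.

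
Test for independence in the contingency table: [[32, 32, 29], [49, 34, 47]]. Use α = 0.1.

χ² = 1.802. df = 2, critical = 4.605. Fail to reject H₀. No evidence of dependence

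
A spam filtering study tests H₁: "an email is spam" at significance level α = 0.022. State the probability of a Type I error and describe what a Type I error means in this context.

P(Type I error) = α = 0.022. A Type I error is rejecting H₀ when H₀ is actually true (false positive) — here, concluding that an email is spam when in fact this is not the case. Consequence: a legitimate email is sent to the spam folder and the user misses it.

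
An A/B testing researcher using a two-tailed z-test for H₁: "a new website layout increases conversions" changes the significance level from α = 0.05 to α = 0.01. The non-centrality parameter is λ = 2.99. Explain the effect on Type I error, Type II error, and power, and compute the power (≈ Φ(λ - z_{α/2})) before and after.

Decreasing α from 0.05 to 0.01:
• Type I error rate decreases (α is the Type I rate by definition).
• Critical value moves from z_{α/2} = 1.96 to 2.576, so power = Φ(λ - z_{α/2}) goes from Φ(2.99 - 1.96) = 0.848 to Φ(2.99 - 2.576) = 0.661.
• Type II error rate β = 1 - power therefore increases (0.152 → 0.339).
Appropriate when false positives are costly — here, rolling out a layout that doesn't actually help — wasted engineering effort.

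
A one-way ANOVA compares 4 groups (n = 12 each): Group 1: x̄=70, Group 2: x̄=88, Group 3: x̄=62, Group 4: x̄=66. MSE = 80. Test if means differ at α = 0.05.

Grand mean = 71.5. SS_between = 4740.0, MS_between = 1580.0. F = 19.75, F_crit ≈ 2.816. Reject H₀.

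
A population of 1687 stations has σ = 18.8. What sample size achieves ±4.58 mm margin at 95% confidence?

Without FPC: n₀ = (1.96×18.8/4.58)² = 64.729. With FPC: n = n₀N/(n₀+N-1) = 62.4 → n = 63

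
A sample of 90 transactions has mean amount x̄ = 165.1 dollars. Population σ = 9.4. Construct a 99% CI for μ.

CI = x̄ ± z*(σ/√n) = 165.1 ± 2.576(9.4/√90) = 165.1 ± 2.55 = (162.55, 167.65)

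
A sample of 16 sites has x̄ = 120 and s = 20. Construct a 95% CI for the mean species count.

CI = x̄ ± t*(s/√n) = 120 ± 2.131(20/√16) = (109.34, 130.66)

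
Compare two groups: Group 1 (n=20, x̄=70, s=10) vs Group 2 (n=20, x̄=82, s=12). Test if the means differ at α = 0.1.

Pooled sp = 11.05. t = -3.436, df = 38. Critical t = ±1.686. Reject H₀.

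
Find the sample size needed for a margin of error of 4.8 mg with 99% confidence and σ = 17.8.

n = (z*σ/E)² = (2.576×17.8/4.8)² = 91.3 → n = 92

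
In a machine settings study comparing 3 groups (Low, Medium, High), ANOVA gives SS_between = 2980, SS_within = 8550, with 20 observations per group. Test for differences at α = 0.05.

df_between = 2, df_within = 57. F = MS_between/MS_within = 1490.0/150.0 = 9.933. F_crit ≈ 3.159. Reject H₀. At least one mean differs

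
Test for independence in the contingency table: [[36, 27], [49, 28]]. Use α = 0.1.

χ² = 0.613. df = 1, critical = 2.706. Fail to reject H₀. No evidence of dependence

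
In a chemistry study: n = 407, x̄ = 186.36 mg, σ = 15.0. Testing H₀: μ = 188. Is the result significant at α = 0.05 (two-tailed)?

z = (186.36 - 188)/(15.0/√407) = -2.206. Since |z| > 1.96, significant at α = 0.05.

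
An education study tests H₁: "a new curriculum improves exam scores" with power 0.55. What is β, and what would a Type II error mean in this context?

β = 1 - power = 1 - 0.55 = 0.45. A Type II error is failing to reject H₀ when H₀ is false (false negative) — here, failing to conclude that a new curriculum improves exam scores when in fact it is true. Consequence: keeping the old curriculum when the new one would have helped students.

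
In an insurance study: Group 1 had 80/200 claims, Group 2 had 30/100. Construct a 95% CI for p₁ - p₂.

p̂₁ = 0.4, p̂₂ = 0.3. Difference = 0.1. CI = (-0.013, 0.213)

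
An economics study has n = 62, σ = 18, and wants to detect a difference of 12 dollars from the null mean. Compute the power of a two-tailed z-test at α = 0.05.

SE = σ/√n = 18/√62 = 2.286. Non-centrality λ = d/SE = 12/2.286 = 5.249. Power ≈ Φ(λ - z_{α/2}) = Φ(5.249 - 1.96) = Φ(3.289) = 0.999.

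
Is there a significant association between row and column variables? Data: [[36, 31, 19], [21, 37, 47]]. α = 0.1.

χ² = 14.61. df = 2, critical = 4.605. Reject H₀. Variables are dependent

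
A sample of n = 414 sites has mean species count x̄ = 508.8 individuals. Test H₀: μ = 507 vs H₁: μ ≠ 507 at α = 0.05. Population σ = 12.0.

z = (x̄ - μ₀)/(σ/√n) = (508.8 - 507)/(12.0/√414) = 3.052. Critical value: ±1.96. Since |3.052| > 1.96, Reject H₀.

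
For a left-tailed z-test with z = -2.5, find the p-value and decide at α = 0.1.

p = P(Z < -2.5) = Φ(-2.5) ≈ 0.0062. Since p < 0.1, reject H₀ (significant) at α = 0.1.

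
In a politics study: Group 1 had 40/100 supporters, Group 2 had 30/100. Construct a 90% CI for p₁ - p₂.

p̂₁ = 0.4, p̂₂ = 0.3. Difference = 0.1. CI = (-0.01, 0.21)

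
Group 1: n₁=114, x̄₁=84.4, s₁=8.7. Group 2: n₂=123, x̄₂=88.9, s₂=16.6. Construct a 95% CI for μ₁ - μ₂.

Difference = -4.5. SE = √(8.7²/114 + 16.6²/123) = 1.704. CI = (-7.84, -1.16)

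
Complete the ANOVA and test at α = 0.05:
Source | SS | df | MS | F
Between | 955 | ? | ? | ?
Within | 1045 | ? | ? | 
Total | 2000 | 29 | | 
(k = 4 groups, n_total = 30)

df_between = 3, df_within = 26. MS_between = 318.33, MS_within = 40.19. F = 7.92, F_crit ≈ 2.975. Reject H₀.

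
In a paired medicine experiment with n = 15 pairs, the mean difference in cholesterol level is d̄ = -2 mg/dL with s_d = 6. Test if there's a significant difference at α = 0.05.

t = d̄/(s_d/√n) = -2/(6/√15) = -1.291. df = 14, critical t = ±2.145. Fail to reject H₀.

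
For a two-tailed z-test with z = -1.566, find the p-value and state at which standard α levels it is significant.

p = 2·P(Z > |-1.566|) = 2·(1 - Φ(1.566)) ≈ 0.1173. Not significant at any standard level.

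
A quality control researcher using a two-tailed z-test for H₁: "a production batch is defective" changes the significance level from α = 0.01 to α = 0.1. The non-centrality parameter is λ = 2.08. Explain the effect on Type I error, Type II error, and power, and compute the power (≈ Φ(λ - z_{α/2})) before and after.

Increasing α from 0.01 to 0.1:
• Type I error rate increases (α is the Type I rate by definition).
• Critical value moves from z_{α/2} = 2.576 to 1.645, so power = Φ(λ - z_{α/2}) goes from Φ(2.08 - 2.576) = 0.31 to Φ(2.08 - 1.645) = 0.668.
• Type II error rate β = 1 - power therefore decreases (0.69 → 0.332).
Appropriate when false negatives are costly — here, shipping a defective batch — faulty products reach customers.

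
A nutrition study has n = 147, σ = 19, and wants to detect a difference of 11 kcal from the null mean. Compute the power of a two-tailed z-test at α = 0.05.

SE = σ/√n = 19/√147 = 1.567. Non-centrality λ = d/SE = 11/1.567 = 7.019. Power ≈ Φ(λ - z_{α/2}) = Φ(7.019 - 1.96) = Φ(5.059) = 1.0.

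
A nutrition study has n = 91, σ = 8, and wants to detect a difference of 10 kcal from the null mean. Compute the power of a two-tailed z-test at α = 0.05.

SE = σ/√n = 8/√91 = 0.839. Non-centrality λ = d/SE = 10/0.839 = 11.924. Power ≈ Φ(λ - z_{α/2}) = Φ(11.924 - 1.96) = Φ(9.964) = 1.0.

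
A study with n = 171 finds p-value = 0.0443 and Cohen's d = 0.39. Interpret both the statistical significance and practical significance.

Statistically significant (p = 0.0443 < 0.05). Cohen's d = 0.39 indicates a small effect size. Both statistical and practical significance should be considered.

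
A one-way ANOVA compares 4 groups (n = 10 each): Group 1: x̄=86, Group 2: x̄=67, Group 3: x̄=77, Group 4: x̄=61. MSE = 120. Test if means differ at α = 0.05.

Grand mean = 72.75. SS_between = 3647.5, MS_between = 1215.83. F = 10.132, F_crit ≈ 2.866. Reject H₀.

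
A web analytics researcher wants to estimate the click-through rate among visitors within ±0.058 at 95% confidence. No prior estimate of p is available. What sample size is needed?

Conservative approach: use p = 0.5 (maximizes p(1-p) = 0.25). n = z²(0.25)/E² = 1.96²×0.25/0.058² = 285.5 → n = 286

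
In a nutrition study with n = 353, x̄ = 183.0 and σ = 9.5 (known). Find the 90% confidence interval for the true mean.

CI = x̄ ± z*(σ/√n) = 183.0 ± 1.645(9.5/√353) = 183.0 ± 0.83 = (182.17, 183.83)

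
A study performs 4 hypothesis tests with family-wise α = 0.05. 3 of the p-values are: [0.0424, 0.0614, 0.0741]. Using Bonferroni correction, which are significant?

Bonferroni α = 0.05/4 = 0.0125. None of the given p-values are significant.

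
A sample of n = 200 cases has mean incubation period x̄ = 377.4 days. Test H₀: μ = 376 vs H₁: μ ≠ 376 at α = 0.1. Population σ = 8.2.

z = (x̄ - μ₀)/(σ/√n) = (377.4 - 376)/(8.2/√200) = 2.415. Critical value: ±1.645. Since |2.415| > 1.645, Reject H₀.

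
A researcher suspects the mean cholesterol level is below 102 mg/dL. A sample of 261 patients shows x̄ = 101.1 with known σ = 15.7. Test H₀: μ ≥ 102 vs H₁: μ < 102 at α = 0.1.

z = -0.926. Critical value: -1.28. Fail to reject H₀.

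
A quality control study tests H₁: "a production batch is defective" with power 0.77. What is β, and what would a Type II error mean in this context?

β = 1 - power = 1 - 0.77 = 0.23. A Type II error is failing to reject H₀ when H₀ is false (false negative) — here, failing to conclude that a production batch is defective when in fact it is true. Consequence: shipping a defective batch — faulty products reach customers.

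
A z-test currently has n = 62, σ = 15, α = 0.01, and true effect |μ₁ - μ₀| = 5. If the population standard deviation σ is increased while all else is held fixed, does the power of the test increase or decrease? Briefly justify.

Power decreases: a larger σ inflates the standard error σ/√n, pulling the sampling distribution under H₁ back toward the critical value.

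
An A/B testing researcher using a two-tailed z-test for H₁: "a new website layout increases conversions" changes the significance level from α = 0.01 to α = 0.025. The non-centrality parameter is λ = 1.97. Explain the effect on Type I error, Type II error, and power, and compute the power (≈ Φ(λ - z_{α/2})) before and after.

Increasing α from 0.01 to 0.025:
• Type I error rate increases (α is the Type I rate by definition).
• Critical value moves from z_{α/2} = 2.576 to 2.241, so power = Φ(λ - z_{α/2}) goes from Φ(1.97 - 2.576) = 0.272 to Φ(1.97 - 2.241) = 0.393.
• Type II error rate β = 1 - power therefore decreases (0.728 → 0.607).
Appropriate when false negatives are costly — here, discarding a layout that would have improved conversions — lost revenue.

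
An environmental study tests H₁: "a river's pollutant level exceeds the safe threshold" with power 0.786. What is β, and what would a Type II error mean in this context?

β = 1 - power = 1 - 0.786 = 0.214. A Type II error is failing to reject H₀ when H₀ is false (false negative) — here, failing to conclude that a river's pollutant level exceeds the safe threshold when in fact it is true. Consequence: allowing unsafe pollution to continue.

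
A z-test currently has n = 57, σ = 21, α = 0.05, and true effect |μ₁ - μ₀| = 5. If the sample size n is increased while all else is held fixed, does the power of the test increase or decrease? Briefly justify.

Power increases: a larger n shrinks the standard error σ/√n, moving the sampling distribution under H₁ further from the critical value.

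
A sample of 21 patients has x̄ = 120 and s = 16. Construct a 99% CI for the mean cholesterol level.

CI = x̄ ± t*(s/√n) = 120 ± 2.845(16/√21) = (110.07, 129.93)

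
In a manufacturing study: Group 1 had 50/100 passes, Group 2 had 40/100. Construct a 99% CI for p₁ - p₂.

p̂₁ = 0.5, p̂₂ = 0.4. Difference = 0.1. CI = (-0.08, 0.28)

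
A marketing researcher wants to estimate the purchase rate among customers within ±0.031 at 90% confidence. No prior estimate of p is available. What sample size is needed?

Conservative approach: use p = 0.5 (maximizes p(1-p) = 0.25). n = z²(0.25)/E² = 1.645²×0.25/0.031² = 704.0 → n = 704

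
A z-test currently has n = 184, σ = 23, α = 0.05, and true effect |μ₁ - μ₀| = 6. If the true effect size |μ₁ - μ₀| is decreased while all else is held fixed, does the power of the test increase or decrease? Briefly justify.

Power decreases: a smaller true effect decreases the non-centrality λ = |μ₁ - μ₀|/(σ/√n).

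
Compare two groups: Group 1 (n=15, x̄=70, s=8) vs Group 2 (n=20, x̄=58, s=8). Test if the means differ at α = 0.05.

Pooled sp = 8.0. t = 4.392, df = 33. Critical t = ±2.035. Reject H₀.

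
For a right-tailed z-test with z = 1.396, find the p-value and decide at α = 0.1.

p = P(Z > 1.396) = 1 - Φ(1.396) ≈ 0.0814. Since p < 0.1, reject H₀ (significant) at α = 0.1.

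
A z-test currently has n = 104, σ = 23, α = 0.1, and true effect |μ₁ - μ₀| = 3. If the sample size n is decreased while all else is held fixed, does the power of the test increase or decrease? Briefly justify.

Power decreases: a smaller n inflates the standard error σ/√n, pulling the sampling distribution under H₁ back toward the critical value.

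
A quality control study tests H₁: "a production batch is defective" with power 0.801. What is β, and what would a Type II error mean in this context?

β = 1 - power = 1 - 0.801 = 0.199. A Type II error is failing to reject H₀ when H₀ is false (false negative) — here, failing to conclude that a production batch is defective when in fact it is true. Consequence: shipping a defective batch — faulty products reach customers.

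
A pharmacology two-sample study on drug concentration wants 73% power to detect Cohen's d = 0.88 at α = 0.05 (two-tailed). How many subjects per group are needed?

z_{α/2} = 1.96, z_β = Φ⁻¹(0.73) = 0.613. For large effect (d = 0.88): n per group = 2(z_{α/2} + z_β)²/d² = 2(1.96 + 0.613)²/0.88² = 17.1 → 18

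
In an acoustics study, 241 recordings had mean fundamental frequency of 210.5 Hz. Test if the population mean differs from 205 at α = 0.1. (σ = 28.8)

z = (x̄ - μ₀)/(σ/√n) = (210.5 - 205)/(28.8/√241) = 2.965. Critical value: ±1.645. Since |2.965| > 1.645, Reject H₀.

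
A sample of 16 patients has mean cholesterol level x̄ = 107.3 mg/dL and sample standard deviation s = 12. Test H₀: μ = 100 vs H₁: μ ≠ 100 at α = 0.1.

t = (x̄ - μ₀)/(s/√n) = (107.3 - 100)/(12/√16) = 2.433. df = 15, critical t = ±1.753. Reject H₀.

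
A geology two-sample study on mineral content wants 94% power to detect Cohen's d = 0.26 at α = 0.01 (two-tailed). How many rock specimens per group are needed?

z_{α/2} = 2.576, z_β = Φ⁻¹(0.94) = 1.555. For small effect (d = 0.26): n per group = 2(z_{α/2} + z_β)²/d² = 2(2.576 + 1.555)²/0.26² = 504.9 → 505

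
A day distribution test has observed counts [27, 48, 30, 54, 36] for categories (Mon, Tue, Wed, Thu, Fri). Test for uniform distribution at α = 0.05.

Expected = 39 each. χ² = Σ(O-E)²/E = 13.846. df = 4, critical value = 9.488. Reject H₀.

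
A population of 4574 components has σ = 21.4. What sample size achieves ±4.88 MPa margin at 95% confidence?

Without FPC: n₀ = (1.96×21.4/4.88)² = 73.875. With FPC: n = n₀N/(n₀+N-1) = 72.7 → n = 73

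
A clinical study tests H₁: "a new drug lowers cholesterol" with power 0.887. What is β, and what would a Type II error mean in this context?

β = 1 - power = 1 - 0.887 = 0.113. A Type II error is failing to reject H₀ when H₀ is false (false negative) — here, failing to conclude that a new drug lowers cholesterol when in fact it is true. Consequence: shelving an effective drug — patients miss out on a treatment that would have helped.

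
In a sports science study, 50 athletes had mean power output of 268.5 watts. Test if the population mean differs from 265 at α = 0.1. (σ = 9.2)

z = (x̄ - μ₀)/(σ/√n) = (268.5 - 265)/(9.2/√50) = 2.69. Critical value: ±1.645. Since |2.69| > 1.645, Reject H₀.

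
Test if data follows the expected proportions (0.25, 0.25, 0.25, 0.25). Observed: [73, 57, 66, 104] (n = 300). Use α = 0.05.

Expected: [75.0, 75.0, 75.0, 75.0]. χ² = 16.667. df = 3, critical = 7.815. Reject H₀.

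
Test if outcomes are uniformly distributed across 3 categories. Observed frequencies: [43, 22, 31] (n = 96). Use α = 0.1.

Expected = 32 each. χ² = Σ(O-E)²/E = 6.938. df = 2, critical value = 4.605. Reject H₀.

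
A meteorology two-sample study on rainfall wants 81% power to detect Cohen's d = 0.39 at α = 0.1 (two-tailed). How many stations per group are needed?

z_{α/2} = 1.645, z_β = Φ⁻¹(0.81) = 0.878. For small effect (d = 0.39): n per group = 2(z_{α/2} + z_β)²/d² = 2(1.645 + 0.878)²/0.39² = 83.7 → 84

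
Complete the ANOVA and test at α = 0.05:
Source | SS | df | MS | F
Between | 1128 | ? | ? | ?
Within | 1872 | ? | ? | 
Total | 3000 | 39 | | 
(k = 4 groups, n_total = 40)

df_between = 3, df_within = 36. MS_between = 376.0, MS_within = 52.0. F = 7.231, F_crit ≈ 2.866. Reject H₀.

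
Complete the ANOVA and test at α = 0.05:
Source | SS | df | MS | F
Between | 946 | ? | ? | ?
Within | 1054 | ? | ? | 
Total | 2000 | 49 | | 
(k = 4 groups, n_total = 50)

df_between = 3, df_within = 46. MS_between = 315.33, MS_within = 22.91. F = 13.762, F_crit ≈ 2.807. Reject H₀.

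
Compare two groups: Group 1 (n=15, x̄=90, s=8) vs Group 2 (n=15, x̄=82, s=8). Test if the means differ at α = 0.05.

Pooled sp = 8.0. t = 2.739, df = 28. Critical t = ±2.048. Reject H₀.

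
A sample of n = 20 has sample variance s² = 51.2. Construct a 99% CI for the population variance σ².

df = 19. χ²_{0.005} = 38.582, χ²_{0.995} = 6.844. CI for σ² = ((n-1)s²/χ²_{α/2}, (n-1)s²/χ²_{1-α/2}) = (19·51.2/38.582, 19·51.2/6.844) = (25.21, 142.14)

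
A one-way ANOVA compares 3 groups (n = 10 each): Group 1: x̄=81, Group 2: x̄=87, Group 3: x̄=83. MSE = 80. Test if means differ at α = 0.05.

Grand mean = 83.67. SS_between = 186.67, MS_between = 93.33. F = 1.167, F_crit ≈ 3.354. Fail to reject H₀.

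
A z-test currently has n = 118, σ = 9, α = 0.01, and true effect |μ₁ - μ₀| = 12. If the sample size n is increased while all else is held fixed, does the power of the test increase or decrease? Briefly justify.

Power increases: a larger n shrinks the standard error σ/√n, moving the sampling distribution under H₁ further from the critical value.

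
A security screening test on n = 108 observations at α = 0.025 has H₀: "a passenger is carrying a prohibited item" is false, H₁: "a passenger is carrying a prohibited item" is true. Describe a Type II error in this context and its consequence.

Type II error: failing to reject H₀ when it is false — concluding that a passenger is carrying a prohibited item is not supported when in fact it is. Consequence: letting a prohibited item through — security breach.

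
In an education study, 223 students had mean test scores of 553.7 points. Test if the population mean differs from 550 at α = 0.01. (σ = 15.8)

z = (x̄ - μ₀)/(σ/√n) = (553.7 - 550)/(15.8/√223) = 3.497. Critical value: ±2.576. Since |3.497| > 2.576, Reject H₀.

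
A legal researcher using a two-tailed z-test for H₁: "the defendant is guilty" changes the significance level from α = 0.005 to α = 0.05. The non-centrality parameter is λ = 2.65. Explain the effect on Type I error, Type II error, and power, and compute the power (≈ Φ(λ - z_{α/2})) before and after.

Increasing α from 0.005 to 0.05:
• Type I error rate increases (α is the Type I rate by definition).
• Critical value moves from z_{α/2} = 2.807 to 1.96, so power = Φ(λ - z_{α/2}) goes from Φ(2.65 - 2.807) = 0.438 to Φ(2.65 - 1.96) = 0.755.
• Type II error rate β = 1 - power therefore decreases (0.562 → 0.245).
Appropriate when false negatives are costly — here, acquitting a guilty person.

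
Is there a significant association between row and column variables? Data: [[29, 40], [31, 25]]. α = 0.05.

χ² = 2.2. df = 1, critical = 3.841. Fail to reject H₀. No evidence of dependence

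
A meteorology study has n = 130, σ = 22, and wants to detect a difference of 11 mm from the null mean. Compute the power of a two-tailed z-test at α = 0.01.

SE = σ/√n = 22/√130 = 1.93. Non-centrality λ = d/SE = 11/1.93 = 5.701. Power ≈ Φ(λ - z_{α/2}) = Φ(5.701 - 2.576) = Φ(3.125) = 0.999.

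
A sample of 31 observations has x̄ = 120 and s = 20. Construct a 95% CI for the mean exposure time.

CI = x̄ ± t*(s/√n) = 120 ± 2.042(20/√31) = (112.66, 127.34)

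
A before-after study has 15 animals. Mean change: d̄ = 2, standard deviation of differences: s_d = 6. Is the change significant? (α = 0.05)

t = d̄/(s_d/√n) = 2/(6/√15) = 1.291. df = 14, critical t = ±2.145. Fail to reject H₀.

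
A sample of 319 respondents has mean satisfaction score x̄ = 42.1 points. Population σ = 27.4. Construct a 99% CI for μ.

CI = x̄ ± z*(σ/√n) = 42.1 ± 2.576(27.4/√319) = 42.1 ± 3.95 = (38.15, 46.05)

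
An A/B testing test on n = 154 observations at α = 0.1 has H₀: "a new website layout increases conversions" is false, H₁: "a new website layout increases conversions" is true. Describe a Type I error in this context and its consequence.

Type I error: rejecting H₀ when it is true — concluding that a new website layout increases conversions when in fact it is not. Consequence: rolling out a layout that doesn't actually help — wasted engineering effort.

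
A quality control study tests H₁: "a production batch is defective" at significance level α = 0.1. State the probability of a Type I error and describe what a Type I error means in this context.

P(Type I error) = α = 0.1. A Type I error is rejecting H₀ when H₀ is actually true (false positive) — here, concluding that a production batch is defective when in fact this is not the case. Consequence: scrapping a good batch — wasted material and cost for no reason.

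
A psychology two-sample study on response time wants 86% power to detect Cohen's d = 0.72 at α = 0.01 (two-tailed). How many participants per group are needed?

z_{α/2} = 2.576, z_β = Φ⁻¹(0.86) = 1.08. For medium effect (d = 0.72): n per group = 2(z_{α/2} + z_β)²/d² = 2(2.576 + 1.08)²/0.72² = 51.6 → 52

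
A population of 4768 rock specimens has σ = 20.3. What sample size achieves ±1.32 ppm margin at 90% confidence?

Without FPC: n₀ = (1.645×20.3/1.32)² = 639.994. With FPC: n = n₀N/(n₀+N-1) = 564.4 → n = 565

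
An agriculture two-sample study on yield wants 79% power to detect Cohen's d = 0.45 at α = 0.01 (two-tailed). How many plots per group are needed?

z_{α/2} = 2.576, z_β = Φ⁻¹(0.79) = 0.806. For small effect (d = 0.45): n per group = 2(z_{α/2} + z_β)²/d² = 2(2.576 + 0.806)²/0.45² = 113.0 → 113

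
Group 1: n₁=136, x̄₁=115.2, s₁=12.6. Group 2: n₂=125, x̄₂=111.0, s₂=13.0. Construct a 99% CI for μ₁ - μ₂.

Difference = 4.2. SE = √(12.6²/136 + 13.0²/125) = 1.587. CI = (0.11, 8.29)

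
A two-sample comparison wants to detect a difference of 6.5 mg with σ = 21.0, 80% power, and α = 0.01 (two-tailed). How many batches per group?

n per group = 2(z_α/2 + z_β)²σ²/d² = 2×(2.576 + 0.84)²×21.0²/6.5² = 243.6 → n = 244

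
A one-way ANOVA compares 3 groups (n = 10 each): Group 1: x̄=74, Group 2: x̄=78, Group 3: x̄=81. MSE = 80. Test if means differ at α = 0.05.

Grand mean = 77.67. SS_between = 246.67, MS_between = 123.33. F = 1.542, F_crit ≈ 3.354. Fail to reject H₀.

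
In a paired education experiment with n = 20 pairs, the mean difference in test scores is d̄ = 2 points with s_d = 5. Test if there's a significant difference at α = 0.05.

t = d̄/(s_d/√n) = 2/(5/√20) = 1.789. df = 19, critical t = ±2.093. Fail to reject H₀.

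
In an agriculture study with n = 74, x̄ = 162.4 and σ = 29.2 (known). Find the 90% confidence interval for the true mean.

CI = x̄ ± z*(σ/√n) = 162.4 ± 1.645(29.2/√74) = 162.4 ± 5.58 = (156.82, 167.98)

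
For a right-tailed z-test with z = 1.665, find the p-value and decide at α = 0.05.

p = P(Z > 1.665) = 1 - Φ(1.665) ≈ 0.048. Since p < 0.05, reject H₀ (significant) at α = 0.05.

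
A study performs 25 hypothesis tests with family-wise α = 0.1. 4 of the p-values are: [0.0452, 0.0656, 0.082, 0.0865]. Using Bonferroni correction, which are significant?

Bonferroni α = 0.1/25 = 0.004. None of the given p-values are significant.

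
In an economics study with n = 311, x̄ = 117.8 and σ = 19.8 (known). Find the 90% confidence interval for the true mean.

CI = x̄ ± z*(σ/√n) = 117.8 ± 1.645(19.8/√311) = 117.8 ± 1.85 = (115.95, 119.65)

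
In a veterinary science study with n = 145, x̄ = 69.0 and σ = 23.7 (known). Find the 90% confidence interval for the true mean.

CI = x̄ ± z*(σ/√n) = 69.0 ± 1.645(23.7/√145) = 69.0 ± 3.24 = (65.76, 72.24)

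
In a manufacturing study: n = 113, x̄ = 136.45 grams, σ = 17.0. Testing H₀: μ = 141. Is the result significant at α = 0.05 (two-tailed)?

z = (136.45 - 141)/(17.0/√113) = -2.845. Since |z| > 1.96, significant at α = 0.05.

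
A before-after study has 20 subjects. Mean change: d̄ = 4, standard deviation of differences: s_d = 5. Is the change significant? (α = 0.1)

t = d̄/(s_d/√n) = 4/(5/√20) = 3.578. df = 19, critical t = ±1.729. Reject H₀.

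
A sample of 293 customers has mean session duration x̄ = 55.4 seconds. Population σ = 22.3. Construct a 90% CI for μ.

CI = x̄ ± z*(σ/√n) = 55.4 ± 1.645(22.3/√293) = 55.4 ± 2.14 = (53.26, 57.54)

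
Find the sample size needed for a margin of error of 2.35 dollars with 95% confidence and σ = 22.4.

n = (z*σ/E)² = (1.96×22.4/2.35)² = 349.04 → n = 350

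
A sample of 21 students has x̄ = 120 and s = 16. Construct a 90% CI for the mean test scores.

CI = x̄ ± t*(s/√n) = 120 ± 1.725(16/√21) = (113.98, 126.02)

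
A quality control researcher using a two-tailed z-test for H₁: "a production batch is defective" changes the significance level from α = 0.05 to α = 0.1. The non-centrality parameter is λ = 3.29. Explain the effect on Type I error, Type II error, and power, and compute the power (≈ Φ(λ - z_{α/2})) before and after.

Increasing α from 0.05 to 0.1:
• Type I error rate increases (α is the Type I rate by definition).
• Critical value moves from z_{α/2} = 1.96 to 1.645, so power = Φ(λ - z_{α/2}) goes from Φ(3.29 - 1.96) = 0.908 to Φ(3.29 - 1.645) = 0.95.
• Type II error rate β = 1 - power therefore decreases (0.092 → 0.05).
Appropriate when false negatives are costly — here, shipping a defective batch — faulty products reach customers.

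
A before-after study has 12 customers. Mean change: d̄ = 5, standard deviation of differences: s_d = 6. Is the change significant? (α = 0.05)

t = d̄/(s_d/√n) = 5/(6/√12) = 2.887. df = 11, critical t = ±2.201. Reject H₀.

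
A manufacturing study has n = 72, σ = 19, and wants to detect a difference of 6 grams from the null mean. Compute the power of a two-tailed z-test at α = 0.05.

SE = σ/√n = 19/√72 = 2.239. Non-centrality λ = d/SE = 6/2.239 = 2.68. Power ≈ Φ(λ - z_{α/2}) = Φ(2.68 - 1.96) = Φ(0.72) = 0.764.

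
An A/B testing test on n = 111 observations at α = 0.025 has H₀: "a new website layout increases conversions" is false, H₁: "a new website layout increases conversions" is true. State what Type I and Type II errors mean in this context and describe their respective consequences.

Type I (false positive): concluding that a new website layout increases conversions when it is not — rolling out a layout that doesn't actually help — wasted engineering effort. Type II (false negative): failing to conclude that a new website layout increases conversions when it is — discarding a layout that would have improved conversions — lost revenue. Which is costlier depends on domain priorities and is a judgement call rather than a statistical fact.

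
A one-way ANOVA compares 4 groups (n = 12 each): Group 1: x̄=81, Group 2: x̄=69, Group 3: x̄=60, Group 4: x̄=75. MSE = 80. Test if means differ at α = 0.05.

Grand mean = 71.25. SS_between = 2889.0, MS_between = 963.0. F = 12.037, F_crit ≈ 2.816. Reject H₀.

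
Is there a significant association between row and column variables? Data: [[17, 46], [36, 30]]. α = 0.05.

χ² = 10.115. df = 1, critical = 3.841. Reject H₀. Variables are dependent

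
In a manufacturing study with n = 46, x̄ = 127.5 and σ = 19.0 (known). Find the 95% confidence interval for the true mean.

CI = x̄ ± z*(σ/√n) = 127.5 ± 1.96(19.0/√46) = 127.5 ± 5.49 = (122.01, 132.99)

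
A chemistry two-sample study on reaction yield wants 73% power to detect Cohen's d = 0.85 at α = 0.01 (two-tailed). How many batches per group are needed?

z_{α/2} = 2.576, z_β = Φ⁻¹(0.73) = 0.613. For large effect (d = 0.85): n per group = 2(z_{α/2} + z_β)²/d² = 2(2.576 + 0.613)²/0.85² = 28.2 → 29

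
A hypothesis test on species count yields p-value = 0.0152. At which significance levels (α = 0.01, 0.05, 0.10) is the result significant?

p = 0.0152. Significant at: α = 0.05, 0.1.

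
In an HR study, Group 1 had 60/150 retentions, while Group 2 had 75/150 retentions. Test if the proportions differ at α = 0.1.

p̂₁ = 0.4, p̂₂ = 0.5, pooled p̂ = 0.45. z = -1.741. Critical: ±1.645. Reject H₀.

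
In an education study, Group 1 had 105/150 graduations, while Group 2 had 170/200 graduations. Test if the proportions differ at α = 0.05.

p̂₁ = 0.7, p̂₂ = 0.85, pooled p̂ = 0.786. z = -3.384. Critical: ±1.96. Reject H₀.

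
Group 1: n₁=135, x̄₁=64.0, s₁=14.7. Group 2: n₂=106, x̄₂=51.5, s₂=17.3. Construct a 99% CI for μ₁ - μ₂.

Difference = 12.5. SE = √(14.7²/135 + 17.3²/106) = 2.103. CI = (7.08, 17.92)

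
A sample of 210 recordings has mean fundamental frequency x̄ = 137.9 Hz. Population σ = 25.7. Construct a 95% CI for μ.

CI = x̄ ± z*(σ/√n) = 137.9 ± 1.96(25.7/√210) = 137.9 ± 3.48 = (134.42, 141.38)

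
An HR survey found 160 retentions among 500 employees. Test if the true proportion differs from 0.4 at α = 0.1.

p̂ = 0.32, p₀ = 0.4. z = (p̂ - p₀)/√(p₀(1-p₀)/n) = -3.651. Critical: ±1.645. Reject H₀.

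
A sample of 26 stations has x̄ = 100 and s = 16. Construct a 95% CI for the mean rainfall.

CI = x̄ ± t*(s/√n) = 100 ± 2.06(16/√26) = (93.54, 106.46)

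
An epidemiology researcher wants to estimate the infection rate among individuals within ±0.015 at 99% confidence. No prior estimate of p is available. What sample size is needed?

Conservative approach: use p = 0.5 (maximizes p(1-p) = 0.25). n = z²(0.25)/E² = 2.576²×0.25/0.015² = 7373.1 → n = 7374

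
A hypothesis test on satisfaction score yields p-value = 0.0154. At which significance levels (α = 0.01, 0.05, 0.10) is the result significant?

p = 0.0154. Significant at: α = 0.05, 0.1.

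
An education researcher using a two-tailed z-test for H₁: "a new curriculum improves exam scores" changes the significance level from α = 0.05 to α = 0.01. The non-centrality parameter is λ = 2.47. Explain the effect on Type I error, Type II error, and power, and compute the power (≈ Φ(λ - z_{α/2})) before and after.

Decreasing α from 0.05 to 0.01:
• Type I error rate decreases (α is the Type I rate by definition).
• Critical value moves from z_{α/2} = 1.96 to 2.576, so power = Φ(λ - z_{α/2}) goes from Φ(2.47 - 1.96) = 0.695 to Φ(2.47 - 2.576) = 0.458.
• Type II error rate β = 1 - power therefore increases (0.305 → 0.542).
Appropriate when false positives are costly — here, adopting a curriculum that gives no real benefit — disruption for nothing.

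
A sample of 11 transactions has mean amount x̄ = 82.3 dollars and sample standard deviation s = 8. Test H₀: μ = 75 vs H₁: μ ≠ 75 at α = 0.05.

t = (x̄ - μ₀)/(s/√n) = (82.3 - 75)/(8/√11) = 3.026. df = 10, critical t = ±2.228. Reject H₀.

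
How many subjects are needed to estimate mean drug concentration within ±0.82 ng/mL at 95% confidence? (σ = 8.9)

n = (z*σ/E)² = (1.96×8.9/0.82)² = 452.5 → n = 453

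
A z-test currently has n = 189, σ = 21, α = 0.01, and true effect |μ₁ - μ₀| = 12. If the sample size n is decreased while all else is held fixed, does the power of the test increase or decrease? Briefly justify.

Power decreases: a smaller n inflates the standard error σ/√n, pulling the sampling distribution under H₁ back toward the critical value.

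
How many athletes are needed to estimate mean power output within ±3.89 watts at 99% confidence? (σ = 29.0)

n = (z*σ/E)² = (2.576×29.0/3.89)² = 368.8 → n = 369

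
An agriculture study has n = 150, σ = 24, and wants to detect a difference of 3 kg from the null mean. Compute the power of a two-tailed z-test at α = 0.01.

SE = σ/√n = 24/√150 = 1.96. Non-centrality λ = d/SE = 3/1.96 = 1.531. Power ≈ Φ(λ - z_{α/2}) = Φ(1.531 - 2.576) = Φ(-1.045) = 0.148.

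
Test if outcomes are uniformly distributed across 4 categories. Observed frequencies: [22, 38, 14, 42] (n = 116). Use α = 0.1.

Expected = 29 each. χ² = Σ(O-E)²/E = 18.069. df = 3, critical value = 6.251. Reject H₀.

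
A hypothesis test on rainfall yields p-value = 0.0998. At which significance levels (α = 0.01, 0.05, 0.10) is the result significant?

p = 0.0998. Significant at: α = 0.1.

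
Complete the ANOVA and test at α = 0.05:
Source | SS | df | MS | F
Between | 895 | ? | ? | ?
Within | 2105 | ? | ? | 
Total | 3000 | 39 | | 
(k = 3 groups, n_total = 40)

df_between = 2, df_within = 37. MS_between = 447.5, MS_within = 56.89. F = 7.866, F_crit ≈ 3.252. Reject H₀.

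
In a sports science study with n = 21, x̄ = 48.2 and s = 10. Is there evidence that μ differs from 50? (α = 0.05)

t = (x̄ - μ₀)/(s/√n) = (48.2 - 50)/(10/√21) = -0.825. df = 20, critical t = ±2.086. Fail to reject H₀.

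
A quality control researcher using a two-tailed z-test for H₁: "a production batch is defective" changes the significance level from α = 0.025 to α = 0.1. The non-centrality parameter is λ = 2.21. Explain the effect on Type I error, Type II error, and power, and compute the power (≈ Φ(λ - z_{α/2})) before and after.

Increasing α from 0.025 to 0.1:
• Type I error rate increases (α is the Type I rate by definition).
• Critical value moves from z_{α/2} = 2.241 to 1.645, so power = Φ(λ - z_{α/2}) goes from Φ(2.21 - 2.241) = 0.488 to Φ(2.21 - 1.645) = 0.714.
• Type II error rate β = 1 - power therefore decreases (0.512 → 0.286).
Appropriate when false negatives are costly — here, shipping a defective batch — faulty products reach customers.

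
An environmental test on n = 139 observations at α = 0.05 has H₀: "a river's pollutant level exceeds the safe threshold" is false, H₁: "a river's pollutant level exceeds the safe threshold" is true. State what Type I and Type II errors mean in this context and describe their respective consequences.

Type I (false positive): concluding that a river's pollutant level exceeds the safe threshold when it is not — shutting down a compliant factory unnecessarily. Type II (false negative): failing to conclude that a river's pollutant level exceeds the safe threshold when it is — allowing unsafe pollution to continue. Which is costlier depends on domain priorities and is a judgement call rather than a statistical fact.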